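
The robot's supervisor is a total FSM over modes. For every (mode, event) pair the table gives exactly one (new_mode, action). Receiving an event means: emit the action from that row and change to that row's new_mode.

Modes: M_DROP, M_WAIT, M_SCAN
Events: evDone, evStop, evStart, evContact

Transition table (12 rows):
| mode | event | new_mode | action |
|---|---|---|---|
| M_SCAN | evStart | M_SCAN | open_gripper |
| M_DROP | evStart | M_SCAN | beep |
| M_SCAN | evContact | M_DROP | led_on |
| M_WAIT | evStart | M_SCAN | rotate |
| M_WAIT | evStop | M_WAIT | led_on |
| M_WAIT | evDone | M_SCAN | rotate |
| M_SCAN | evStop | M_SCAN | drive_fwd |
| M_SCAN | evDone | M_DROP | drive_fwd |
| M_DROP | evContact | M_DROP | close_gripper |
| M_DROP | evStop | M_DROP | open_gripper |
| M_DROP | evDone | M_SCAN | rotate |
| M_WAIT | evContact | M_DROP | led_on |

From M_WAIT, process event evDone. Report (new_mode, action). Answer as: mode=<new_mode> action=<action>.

current mode = M_WAIT; filter table to that mode:
  (M_WAIT, evStart) → (M_SCAN, rotate)
  (M_WAIT, evStop) → (M_WAIT, led_on)
  (M_WAIT, evDone) → (M_SCAN, rotate)  ← event matches
  (M_WAIT, evContact) → (M_DROP, led_on)
event = evDone selects (M_SCAN, rotate)

mode=M_SCAN action=rotate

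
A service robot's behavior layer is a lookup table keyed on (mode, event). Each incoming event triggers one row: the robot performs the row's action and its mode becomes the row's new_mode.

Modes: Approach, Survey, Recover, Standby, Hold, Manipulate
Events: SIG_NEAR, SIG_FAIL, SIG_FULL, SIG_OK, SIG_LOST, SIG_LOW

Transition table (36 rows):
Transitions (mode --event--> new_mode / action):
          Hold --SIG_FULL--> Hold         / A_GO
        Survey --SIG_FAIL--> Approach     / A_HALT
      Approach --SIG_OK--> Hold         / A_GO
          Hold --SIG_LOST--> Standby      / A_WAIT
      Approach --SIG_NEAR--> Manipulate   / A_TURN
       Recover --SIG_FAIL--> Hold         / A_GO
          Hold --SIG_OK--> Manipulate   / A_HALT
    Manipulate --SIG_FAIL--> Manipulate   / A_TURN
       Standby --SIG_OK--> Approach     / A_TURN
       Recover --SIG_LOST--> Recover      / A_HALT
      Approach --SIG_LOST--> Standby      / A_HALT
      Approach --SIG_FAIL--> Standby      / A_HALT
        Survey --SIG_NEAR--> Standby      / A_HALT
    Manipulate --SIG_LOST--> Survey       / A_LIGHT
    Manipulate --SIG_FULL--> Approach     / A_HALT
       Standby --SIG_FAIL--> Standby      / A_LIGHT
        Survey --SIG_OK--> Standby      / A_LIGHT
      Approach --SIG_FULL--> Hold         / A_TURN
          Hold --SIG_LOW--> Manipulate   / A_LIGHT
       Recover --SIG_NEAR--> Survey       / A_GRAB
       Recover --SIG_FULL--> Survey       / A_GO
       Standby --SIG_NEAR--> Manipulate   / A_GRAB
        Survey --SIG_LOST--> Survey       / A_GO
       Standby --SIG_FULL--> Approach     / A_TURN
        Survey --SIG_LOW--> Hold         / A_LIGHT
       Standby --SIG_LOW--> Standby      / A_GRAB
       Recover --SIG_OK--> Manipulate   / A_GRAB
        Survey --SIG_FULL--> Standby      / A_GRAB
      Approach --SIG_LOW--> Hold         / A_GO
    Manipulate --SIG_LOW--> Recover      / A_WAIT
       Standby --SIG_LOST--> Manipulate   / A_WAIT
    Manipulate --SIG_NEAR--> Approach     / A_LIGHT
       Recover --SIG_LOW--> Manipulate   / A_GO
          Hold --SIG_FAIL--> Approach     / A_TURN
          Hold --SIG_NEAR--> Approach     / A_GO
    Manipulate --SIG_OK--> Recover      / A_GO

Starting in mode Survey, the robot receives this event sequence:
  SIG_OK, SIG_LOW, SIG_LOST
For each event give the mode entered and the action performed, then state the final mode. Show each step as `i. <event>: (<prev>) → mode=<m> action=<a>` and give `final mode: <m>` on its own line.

final mode: Manipulate

1. SIG_OK: (Survey) → mode=Standby action=A_LIGHT
2. SIG_LOW: (Standby) → mode=Standby action=A_GRAB
3. SIG_LOST: (Standby) → mode=Manipulate action=A_WAIT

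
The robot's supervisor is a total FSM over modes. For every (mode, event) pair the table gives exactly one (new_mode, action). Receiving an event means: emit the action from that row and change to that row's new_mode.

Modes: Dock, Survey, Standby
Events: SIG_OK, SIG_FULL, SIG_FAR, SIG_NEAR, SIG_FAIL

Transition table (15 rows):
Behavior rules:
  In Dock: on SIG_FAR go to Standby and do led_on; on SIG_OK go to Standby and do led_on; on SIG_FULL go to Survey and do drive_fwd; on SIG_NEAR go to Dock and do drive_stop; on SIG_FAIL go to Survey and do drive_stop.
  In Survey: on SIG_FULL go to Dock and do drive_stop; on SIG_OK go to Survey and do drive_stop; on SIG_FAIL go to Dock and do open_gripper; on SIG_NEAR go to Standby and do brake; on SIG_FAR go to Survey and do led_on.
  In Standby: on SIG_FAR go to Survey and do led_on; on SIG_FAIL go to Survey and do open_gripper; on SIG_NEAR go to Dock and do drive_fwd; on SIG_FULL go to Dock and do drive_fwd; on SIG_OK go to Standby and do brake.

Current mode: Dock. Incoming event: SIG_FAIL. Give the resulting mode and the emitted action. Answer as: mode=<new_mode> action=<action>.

mode=Survey action=drive_stop

current mode = Dock; filter table to that mode:
  (Dock, SIG_FAR) → (Standby, led_on)
  (Dock, SIG_OK) → (Standby, led_on)
  (Dock, SIG_FULL) → (Survey, drive_fwd)
  (Dock, SIG_NEAR) → (Dock, drive_stop)
  (Dock, SIG_FAIL) → (Survey, drive_stop)  ← event matches
event = SIG_FAIL selects (Survey, drive_stop)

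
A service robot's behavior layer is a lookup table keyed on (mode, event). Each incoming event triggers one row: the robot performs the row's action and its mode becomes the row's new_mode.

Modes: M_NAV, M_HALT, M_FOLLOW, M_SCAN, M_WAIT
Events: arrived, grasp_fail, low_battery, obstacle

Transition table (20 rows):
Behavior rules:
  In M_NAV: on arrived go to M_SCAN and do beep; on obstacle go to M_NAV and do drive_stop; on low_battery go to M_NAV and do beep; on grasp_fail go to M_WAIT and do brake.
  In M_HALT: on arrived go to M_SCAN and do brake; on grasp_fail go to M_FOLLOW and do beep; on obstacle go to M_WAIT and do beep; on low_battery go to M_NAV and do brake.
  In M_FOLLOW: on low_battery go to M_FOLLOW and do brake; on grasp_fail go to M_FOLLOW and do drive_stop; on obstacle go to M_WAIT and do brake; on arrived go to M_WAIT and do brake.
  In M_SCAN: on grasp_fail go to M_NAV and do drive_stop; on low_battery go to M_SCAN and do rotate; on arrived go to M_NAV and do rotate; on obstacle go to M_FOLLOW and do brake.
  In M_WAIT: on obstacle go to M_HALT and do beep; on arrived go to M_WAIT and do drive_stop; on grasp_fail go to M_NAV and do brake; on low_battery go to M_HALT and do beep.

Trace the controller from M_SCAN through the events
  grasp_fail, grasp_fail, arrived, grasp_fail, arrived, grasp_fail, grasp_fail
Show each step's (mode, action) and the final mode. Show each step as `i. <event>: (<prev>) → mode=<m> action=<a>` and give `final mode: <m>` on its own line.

1. grasp_fail: (M_SCAN) → mode=M_NAV action=drive_stop
2. grasp_fail: (M_NAV) → mode=M_WAIT action=brake
3. arrived: (M_WAIT) → mode=M_WAIT action=drive_stop
4. grasp_fail: (M_WAIT) → mode=M_NAV action=brake
5. arrived: (M_NAV) → mode=M_SCAN action=beep
6. grasp_fail: (M_SCAN) → mode=M_NAV action=drive_stop
7. grasp_fail: (M_NAV) → mode=M_WAIT action=brake

final mode: M_WAIT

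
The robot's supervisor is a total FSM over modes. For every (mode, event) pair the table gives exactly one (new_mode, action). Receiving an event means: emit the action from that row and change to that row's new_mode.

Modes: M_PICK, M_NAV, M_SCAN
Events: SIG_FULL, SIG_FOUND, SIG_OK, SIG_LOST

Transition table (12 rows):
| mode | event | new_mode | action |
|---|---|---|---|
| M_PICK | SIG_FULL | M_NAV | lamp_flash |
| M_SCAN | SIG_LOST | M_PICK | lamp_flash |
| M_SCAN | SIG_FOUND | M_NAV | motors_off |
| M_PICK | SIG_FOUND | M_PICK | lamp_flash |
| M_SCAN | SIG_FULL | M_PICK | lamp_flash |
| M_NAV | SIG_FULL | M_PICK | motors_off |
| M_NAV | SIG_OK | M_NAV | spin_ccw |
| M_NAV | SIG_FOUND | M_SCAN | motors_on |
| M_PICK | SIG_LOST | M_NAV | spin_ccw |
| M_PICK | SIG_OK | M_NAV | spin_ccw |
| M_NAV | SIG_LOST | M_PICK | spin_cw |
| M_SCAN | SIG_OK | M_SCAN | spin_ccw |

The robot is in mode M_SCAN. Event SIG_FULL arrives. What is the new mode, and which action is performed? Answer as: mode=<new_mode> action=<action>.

mode=M_PICK action=lamp_flash

current mode = M_SCAN; filter table to that mode:
  (M_SCAN, SIG_LOST) → (M_PICK, lamp_flash)
  (M_SCAN, SIG_FOUND) → (M_NAV, motors_off)
  (M_SCAN, SIG_FULL) → (M_PICK, lamp_flash)  ← event matches
  (M_SCAN, SIG_OK) → (M_SCAN, spin_ccw)
event = SIG_FULL selects (M_PICK, lamp_flash)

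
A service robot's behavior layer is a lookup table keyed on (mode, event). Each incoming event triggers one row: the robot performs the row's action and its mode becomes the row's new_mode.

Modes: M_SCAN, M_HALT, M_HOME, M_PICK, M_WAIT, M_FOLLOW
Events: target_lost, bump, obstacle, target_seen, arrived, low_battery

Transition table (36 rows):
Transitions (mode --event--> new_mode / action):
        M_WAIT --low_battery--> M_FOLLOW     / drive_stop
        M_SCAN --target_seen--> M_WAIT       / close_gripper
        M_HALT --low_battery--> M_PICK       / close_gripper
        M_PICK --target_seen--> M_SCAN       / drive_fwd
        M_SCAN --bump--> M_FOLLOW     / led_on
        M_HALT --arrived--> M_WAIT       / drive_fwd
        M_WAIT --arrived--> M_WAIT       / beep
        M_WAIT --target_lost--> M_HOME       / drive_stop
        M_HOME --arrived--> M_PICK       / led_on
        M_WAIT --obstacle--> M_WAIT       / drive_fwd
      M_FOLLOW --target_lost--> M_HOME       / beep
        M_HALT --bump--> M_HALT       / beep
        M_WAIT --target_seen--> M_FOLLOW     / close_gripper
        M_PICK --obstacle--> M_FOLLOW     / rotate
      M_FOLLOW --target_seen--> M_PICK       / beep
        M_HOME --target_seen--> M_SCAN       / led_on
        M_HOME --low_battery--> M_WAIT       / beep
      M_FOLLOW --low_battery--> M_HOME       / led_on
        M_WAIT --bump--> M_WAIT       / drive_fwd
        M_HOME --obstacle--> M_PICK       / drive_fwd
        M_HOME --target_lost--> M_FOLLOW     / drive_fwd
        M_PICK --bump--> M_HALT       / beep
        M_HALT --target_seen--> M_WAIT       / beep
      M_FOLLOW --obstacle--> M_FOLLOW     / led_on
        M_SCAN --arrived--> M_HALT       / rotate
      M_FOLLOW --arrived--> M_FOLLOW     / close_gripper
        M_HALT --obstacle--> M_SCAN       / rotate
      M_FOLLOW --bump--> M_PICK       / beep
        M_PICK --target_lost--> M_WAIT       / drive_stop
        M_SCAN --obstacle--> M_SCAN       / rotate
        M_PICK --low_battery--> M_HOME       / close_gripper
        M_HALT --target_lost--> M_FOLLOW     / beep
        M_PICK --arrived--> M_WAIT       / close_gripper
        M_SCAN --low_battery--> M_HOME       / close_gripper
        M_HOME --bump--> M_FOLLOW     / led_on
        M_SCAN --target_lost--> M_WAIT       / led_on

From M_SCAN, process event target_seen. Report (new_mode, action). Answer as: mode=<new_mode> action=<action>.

current mode = M_SCAN; filter table to that mode:
  (M_SCAN, target_seen) → (M_WAIT, close_gripper)  ← event matches
  (M_SCAN, bump) → (M_FOLLOW, led_on)
  (M_SCAN, arrived) → (M_HALT, rotate)
  (M_SCAN, obstacle) → (M_SCAN, rotate)
  (M_SCAN, low_battery) → (M_HOME, close_gripper)
  (M_SCAN, target_lost) → (M_WAIT, led_on)
event = target_seen selects (M_WAIT, close_gripper)

mode=M_WAIT action=close_gripper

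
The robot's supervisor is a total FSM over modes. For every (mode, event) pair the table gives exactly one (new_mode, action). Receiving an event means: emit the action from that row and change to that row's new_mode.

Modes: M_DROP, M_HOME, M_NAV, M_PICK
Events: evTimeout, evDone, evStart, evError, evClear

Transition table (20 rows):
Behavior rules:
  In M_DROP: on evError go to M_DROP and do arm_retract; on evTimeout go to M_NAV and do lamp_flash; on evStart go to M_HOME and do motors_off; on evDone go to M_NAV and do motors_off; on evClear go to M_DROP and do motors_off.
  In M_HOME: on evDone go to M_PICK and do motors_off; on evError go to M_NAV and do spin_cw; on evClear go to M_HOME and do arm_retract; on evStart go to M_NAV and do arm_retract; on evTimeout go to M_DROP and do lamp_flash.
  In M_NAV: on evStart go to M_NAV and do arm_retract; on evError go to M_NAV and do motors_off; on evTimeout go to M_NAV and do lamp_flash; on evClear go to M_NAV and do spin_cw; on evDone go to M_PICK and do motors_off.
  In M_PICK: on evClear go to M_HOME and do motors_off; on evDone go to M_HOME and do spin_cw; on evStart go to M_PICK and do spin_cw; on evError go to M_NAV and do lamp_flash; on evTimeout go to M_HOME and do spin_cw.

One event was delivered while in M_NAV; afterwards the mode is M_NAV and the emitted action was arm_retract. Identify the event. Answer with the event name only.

try evTimeout: (M_NAV, evTimeout) → (M_NAV, lamp_flash)
try evDone: (M_NAV, evDone) → (M_PICK, motors_off)
try evStart: (M_NAV, evStart) → (M_NAV, arm_retract)  ← matches
try evError: (M_NAV, evError) → (M_NAV, motors_off)
try evClear: (M_NAV, evClear) → (M_NAV, spin_cw)

evStart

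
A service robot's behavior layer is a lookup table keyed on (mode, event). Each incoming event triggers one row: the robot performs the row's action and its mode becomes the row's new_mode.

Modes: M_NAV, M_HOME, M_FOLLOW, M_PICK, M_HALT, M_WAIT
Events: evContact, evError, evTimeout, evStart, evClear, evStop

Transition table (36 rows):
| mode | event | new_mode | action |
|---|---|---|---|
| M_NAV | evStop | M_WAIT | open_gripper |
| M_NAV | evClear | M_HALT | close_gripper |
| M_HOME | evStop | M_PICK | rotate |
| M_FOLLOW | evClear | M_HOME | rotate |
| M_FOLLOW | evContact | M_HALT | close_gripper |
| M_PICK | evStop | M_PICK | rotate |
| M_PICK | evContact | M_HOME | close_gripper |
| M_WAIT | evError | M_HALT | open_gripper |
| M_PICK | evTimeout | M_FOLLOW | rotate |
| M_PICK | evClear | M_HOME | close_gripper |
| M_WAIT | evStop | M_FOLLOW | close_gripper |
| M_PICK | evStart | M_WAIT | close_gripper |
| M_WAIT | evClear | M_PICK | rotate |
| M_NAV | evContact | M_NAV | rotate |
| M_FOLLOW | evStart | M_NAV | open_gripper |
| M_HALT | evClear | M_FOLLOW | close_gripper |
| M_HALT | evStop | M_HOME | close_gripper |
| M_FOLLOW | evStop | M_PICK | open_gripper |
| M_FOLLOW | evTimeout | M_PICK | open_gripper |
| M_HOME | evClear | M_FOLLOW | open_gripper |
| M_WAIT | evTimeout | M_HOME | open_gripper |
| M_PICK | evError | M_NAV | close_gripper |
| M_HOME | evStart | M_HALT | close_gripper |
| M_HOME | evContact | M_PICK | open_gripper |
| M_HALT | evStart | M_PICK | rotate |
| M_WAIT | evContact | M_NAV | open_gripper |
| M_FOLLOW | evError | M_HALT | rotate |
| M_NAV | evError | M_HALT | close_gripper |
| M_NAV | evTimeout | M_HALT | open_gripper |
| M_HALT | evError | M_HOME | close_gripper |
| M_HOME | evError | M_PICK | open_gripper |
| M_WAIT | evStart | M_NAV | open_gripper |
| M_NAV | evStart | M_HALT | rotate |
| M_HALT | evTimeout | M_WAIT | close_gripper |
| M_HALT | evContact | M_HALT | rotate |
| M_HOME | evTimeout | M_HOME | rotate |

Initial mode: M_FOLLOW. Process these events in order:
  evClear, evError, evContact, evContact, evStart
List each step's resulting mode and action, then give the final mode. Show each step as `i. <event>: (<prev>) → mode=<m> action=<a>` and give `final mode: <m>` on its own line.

final mode: M_WAIT

1. evClear: (M_FOLLOW) → mode=M_HOME action=rotate
2. evError: (M_HOME) → mode=M_PICK action=open_gripper
3. evContact: (M_PICK) → mode=M_HOME action=close_gripper
4. evContact: (M_HOME) → mode=M_PICK action=open_gripper
5. evStart: (M_PICK) → mode=M_WAIT action=close_gripper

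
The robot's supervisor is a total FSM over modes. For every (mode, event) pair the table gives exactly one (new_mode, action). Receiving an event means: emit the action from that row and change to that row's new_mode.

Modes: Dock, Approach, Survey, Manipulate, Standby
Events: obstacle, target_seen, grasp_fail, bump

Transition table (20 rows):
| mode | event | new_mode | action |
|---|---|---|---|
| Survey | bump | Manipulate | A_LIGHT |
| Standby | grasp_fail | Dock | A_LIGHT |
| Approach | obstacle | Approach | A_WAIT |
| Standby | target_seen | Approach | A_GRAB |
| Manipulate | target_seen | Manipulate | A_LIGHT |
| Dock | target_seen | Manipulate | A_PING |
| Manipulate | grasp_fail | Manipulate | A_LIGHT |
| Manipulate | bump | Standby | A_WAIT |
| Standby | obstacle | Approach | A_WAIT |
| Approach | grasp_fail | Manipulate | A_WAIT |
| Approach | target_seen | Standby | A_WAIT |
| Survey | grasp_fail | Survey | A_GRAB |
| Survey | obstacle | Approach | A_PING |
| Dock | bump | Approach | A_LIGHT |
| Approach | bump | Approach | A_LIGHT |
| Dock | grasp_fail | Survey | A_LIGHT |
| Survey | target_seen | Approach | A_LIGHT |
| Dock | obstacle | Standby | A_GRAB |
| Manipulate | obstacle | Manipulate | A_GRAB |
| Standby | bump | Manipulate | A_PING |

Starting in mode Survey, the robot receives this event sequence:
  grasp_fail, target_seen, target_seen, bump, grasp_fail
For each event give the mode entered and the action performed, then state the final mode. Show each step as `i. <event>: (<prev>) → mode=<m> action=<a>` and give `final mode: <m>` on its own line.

final mode: Manipulate

1. grasp_fail: (Survey) → mode=Survey action=A_GRAB
2. target_seen: (Survey) → mode=Approach action=A_LIGHT
3. target_seen: (Approach) → mode=Standby action=A_WAIT
4. bump: (Standby) → mode=Manipulate action=A_PING
5. grasp_fail: (Manipulate) → mode=Manipulate action=A_LIGHT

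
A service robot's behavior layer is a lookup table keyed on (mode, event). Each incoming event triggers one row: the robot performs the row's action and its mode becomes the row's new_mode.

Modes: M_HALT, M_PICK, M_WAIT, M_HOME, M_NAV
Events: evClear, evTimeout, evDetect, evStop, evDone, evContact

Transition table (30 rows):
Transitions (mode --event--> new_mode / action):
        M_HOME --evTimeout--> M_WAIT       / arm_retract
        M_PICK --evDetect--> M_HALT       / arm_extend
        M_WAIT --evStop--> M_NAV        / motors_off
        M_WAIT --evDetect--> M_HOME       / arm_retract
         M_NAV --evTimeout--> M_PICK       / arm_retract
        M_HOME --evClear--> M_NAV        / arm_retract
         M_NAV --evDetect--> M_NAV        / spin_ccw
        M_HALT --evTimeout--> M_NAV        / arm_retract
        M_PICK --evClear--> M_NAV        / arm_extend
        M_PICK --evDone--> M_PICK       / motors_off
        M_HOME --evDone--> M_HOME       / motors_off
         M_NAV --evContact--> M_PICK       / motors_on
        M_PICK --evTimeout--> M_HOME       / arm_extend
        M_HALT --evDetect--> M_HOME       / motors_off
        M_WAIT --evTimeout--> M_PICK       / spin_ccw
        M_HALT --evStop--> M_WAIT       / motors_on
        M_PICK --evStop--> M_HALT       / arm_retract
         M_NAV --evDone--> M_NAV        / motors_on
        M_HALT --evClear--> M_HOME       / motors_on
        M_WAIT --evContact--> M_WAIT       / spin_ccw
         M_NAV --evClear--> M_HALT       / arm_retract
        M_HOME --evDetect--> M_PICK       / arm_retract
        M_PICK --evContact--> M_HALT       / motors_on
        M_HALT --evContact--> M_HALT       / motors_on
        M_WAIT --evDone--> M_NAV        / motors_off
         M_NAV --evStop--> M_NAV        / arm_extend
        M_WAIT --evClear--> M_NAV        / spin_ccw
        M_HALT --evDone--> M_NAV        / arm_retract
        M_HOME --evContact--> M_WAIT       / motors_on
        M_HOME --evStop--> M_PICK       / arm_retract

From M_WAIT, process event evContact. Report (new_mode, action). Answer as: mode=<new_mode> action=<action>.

current mode = M_WAIT; filter table to that mode:
  (M_WAIT, evStop) → (M_NAV, motors_off)
  (M_WAIT, evDetect) → (M_HOME, arm_retract)
  (M_WAIT, evTimeout) → (M_PICK, spin_ccw)
  (M_WAIT, evContact) → (M_WAIT, spin_ccw)  ← event matches
  (M_WAIT, evDone) → (M_NAV, motors_off)
  (M_WAIT, evClear) → (M_NAV, spin_ccw)
event = evContact selects (M_WAIT, spin_ccw)

mode=M_WAIT action=spin_ccw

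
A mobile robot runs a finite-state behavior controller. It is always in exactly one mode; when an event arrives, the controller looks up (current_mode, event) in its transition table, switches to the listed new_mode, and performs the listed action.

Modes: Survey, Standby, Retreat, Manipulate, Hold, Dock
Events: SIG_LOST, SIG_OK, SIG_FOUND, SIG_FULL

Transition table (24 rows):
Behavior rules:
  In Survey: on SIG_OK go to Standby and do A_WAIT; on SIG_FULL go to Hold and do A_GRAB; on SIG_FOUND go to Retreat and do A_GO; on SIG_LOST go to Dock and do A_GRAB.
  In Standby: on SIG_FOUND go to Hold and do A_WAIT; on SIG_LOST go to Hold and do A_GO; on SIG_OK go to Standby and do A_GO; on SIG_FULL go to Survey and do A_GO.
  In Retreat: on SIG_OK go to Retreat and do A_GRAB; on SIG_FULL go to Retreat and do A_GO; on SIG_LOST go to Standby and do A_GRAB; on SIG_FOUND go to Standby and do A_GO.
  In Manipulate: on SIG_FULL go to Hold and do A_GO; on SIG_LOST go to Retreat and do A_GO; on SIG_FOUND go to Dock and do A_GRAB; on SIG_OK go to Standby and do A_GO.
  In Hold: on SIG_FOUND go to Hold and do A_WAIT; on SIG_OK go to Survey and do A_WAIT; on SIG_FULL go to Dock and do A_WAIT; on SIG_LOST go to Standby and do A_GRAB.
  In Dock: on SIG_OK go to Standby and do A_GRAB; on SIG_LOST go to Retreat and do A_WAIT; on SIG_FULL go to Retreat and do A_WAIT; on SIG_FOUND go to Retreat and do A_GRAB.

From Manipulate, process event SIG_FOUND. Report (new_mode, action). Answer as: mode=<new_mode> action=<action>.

mode=Dock action=A_GRAB

current mode = Manipulate; filter table to that mode:
  (Manipulate, SIG_FULL) → (Hold, A_GO)
  (Manipulate, SIG_LOST) → (Retreat, A_GO)
  (Manipulate, SIG_FOUND) → (Dock, A_GRAB)  ← event matches
  (Manipulate, SIG_OK) → (Standby, A_GO)
event = SIG_FOUND selects (Dock, A_GRAB)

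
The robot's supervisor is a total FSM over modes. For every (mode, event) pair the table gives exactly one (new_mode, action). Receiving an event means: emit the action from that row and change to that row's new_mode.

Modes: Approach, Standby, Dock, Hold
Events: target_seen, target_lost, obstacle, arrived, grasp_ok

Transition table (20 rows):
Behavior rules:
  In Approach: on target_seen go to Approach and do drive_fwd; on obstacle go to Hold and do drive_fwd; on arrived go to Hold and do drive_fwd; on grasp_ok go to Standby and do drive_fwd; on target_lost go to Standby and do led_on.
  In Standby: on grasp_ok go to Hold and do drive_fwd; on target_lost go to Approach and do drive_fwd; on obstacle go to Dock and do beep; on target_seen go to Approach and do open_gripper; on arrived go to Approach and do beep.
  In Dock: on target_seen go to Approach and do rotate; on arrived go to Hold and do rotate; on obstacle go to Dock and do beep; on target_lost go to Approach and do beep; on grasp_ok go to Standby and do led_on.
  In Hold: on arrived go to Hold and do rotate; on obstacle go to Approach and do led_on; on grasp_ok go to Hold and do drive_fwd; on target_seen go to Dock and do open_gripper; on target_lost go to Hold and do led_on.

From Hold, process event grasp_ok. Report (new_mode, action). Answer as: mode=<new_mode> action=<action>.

current mode = Hold; filter table to that mode:
  (Hold, arrived) → (Hold, rotate)
  (Hold, obstacle) → (Approach, led_on)
  (Hold, grasp_ok) → (Hold, drive_fwd)  ← event matches
  (Hold, target_seen) → (Dock, open_gripper)
  (Hold, target_lost) → (Hold, led_on)
event = grasp_ok selects (Hold, drive_fwd)

mode=Hold action=drive_fwd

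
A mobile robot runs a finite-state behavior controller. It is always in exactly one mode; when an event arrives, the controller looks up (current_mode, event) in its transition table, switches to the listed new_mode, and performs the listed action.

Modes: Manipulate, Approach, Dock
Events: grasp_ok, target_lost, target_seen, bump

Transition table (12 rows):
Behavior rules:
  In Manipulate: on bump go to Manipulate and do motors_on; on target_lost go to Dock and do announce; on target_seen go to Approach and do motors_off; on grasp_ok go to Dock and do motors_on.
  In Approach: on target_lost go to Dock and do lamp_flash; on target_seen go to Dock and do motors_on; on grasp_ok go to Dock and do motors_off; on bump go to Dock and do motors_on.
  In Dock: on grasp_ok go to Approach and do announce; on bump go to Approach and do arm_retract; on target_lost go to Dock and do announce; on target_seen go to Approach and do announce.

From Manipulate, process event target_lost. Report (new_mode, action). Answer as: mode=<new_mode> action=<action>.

current mode = Manipulate; filter table to that mode:
  (Manipulate, bump) → (Manipulate, motors_on)
  (Manipulate, target_lost) → (Dock, announce)  ← event matches
  (Manipulate, target_seen) → (Approach, motors_off)
  (Manipulate, grasp_ok) → (Dock, motors_on)
event = target_lost selects (Dock, announce)

mode=Dock action=announce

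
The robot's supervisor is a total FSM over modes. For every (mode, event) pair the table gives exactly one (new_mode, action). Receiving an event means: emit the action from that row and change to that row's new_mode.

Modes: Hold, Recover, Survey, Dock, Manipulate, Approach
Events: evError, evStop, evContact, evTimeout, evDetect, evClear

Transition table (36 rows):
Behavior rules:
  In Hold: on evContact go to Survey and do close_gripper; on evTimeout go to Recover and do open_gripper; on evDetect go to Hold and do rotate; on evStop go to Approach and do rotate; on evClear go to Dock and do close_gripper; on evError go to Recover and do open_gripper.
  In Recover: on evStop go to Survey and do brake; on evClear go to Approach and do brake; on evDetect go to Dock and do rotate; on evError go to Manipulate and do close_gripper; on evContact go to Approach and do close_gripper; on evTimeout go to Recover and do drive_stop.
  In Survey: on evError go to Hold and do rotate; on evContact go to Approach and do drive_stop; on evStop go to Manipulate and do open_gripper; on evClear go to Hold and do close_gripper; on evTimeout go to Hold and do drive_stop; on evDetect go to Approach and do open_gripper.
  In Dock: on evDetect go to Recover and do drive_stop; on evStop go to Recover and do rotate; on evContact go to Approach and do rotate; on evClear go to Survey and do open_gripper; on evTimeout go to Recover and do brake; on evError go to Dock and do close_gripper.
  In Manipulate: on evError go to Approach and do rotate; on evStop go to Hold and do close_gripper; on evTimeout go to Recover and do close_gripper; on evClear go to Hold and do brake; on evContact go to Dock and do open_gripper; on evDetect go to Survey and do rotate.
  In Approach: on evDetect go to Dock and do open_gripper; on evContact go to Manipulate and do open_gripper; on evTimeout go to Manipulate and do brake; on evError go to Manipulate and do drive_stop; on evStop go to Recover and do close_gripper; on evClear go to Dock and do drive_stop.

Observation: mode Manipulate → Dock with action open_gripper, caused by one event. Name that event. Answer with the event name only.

evContact

try evError: (Manipulate, evError) → (Approach, rotate)
try evStop: (Manipulate, evStop) → (Hold, close_gripper)
try evContact: (Manipulate, evContact) → (Dock, open_gripper)  ← matches
try evTimeout: (Manipulate, evTimeout) → (Recover, close_gripper)
try evDetect: (Manipulate, evDetect) → (Survey, rotate)
try evClear: (Manipulate, evClear) → (Hold, brake)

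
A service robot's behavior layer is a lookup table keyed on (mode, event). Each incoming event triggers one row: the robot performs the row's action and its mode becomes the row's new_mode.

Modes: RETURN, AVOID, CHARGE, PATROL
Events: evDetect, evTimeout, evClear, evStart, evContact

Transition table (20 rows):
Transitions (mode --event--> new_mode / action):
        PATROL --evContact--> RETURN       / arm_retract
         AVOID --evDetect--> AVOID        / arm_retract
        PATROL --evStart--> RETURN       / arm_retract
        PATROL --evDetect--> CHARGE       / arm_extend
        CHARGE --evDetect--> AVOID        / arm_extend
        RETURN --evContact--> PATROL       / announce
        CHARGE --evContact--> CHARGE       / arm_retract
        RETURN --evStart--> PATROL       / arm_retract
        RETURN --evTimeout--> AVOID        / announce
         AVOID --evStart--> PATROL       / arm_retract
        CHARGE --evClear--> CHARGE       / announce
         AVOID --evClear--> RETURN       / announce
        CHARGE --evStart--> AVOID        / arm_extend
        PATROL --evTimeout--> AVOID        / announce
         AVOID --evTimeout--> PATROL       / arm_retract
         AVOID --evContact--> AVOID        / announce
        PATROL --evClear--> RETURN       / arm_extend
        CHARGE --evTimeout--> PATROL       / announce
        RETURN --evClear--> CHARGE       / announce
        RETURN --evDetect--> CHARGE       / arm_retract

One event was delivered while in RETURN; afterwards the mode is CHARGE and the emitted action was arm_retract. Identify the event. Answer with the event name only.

evDetect

try evDetect: (RETURN, evDetect) → (CHARGE, arm_retract)  ← matches
try evTimeout: (RETURN, evTimeout) → (AVOID, announce)
try evClear: (RETURN, evClear) → (CHARGE, announce)
try evStart: (RETURN, evStart) → (PATROL, arm_retract)
try evContact: (RETURN, evContact) → (PATROL, announce)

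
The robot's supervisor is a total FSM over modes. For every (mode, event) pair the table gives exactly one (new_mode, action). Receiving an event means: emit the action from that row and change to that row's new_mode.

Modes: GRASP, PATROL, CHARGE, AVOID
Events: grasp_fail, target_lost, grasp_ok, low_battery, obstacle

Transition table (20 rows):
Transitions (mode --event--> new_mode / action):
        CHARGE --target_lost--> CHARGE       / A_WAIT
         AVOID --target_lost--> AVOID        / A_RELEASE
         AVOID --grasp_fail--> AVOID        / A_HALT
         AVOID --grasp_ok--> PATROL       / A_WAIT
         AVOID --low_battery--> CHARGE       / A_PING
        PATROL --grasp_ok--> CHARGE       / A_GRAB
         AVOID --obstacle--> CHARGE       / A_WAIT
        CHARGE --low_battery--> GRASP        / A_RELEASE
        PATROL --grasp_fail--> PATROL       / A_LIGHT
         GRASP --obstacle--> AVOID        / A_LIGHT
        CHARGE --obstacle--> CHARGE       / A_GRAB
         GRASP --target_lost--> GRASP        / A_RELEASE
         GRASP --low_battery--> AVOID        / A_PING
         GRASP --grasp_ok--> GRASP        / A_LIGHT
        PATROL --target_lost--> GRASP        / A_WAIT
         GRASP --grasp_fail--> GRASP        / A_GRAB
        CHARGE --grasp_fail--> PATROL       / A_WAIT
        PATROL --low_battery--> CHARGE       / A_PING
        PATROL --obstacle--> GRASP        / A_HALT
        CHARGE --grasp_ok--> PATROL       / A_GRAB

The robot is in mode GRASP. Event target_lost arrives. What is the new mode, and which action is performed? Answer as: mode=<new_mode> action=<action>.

mode=GRASP action=A_RELEASE

current mode = GRASP; filter table to that mode:
  (GRASP, obstacle) → (AVOID, A_LIGHT)
  (GRASP, target_lost) → (GRASP, A_RELEASE)  ← event matches
  (GRASP, low_battery) → (AVOID, A_PING)
  (GRASP, grasp_ok) → (GRASP, A_LIGHT)
  (GRASP, grasp_fail) → (GRASP, A_GRAB)
event = target_lost selects (GRASP, A_RELEASE)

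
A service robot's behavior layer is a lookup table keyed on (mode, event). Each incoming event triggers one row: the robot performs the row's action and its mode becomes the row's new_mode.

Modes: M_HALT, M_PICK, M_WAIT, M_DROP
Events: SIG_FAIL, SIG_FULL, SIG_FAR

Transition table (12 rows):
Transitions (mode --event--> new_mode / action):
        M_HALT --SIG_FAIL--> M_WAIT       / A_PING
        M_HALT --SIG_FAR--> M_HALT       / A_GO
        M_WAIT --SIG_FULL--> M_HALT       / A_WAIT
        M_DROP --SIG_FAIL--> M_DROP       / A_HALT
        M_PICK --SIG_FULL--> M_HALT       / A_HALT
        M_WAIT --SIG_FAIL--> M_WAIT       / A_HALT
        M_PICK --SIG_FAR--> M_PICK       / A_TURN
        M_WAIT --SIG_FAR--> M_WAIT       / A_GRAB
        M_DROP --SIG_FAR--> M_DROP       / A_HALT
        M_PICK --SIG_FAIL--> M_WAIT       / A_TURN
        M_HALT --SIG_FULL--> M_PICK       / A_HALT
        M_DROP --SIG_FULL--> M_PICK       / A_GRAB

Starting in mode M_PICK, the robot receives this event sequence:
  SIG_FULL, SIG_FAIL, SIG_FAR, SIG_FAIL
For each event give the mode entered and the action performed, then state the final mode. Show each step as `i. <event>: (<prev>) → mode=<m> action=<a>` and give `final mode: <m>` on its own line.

final mode: M_WAIT

1. SIG_FULL: (M_PICK) → mode=M_HALT action=A_HALT
2. SIG_FAIL: (M_HALT) → mode=M_WAIT action=A_PING
3. SIG_FAR: (M_WAIT) → mode=M_WAIT action=A_GRAB
4. SIG_FAIL: (M_WAIT) → mode=M_WAIT action=A_HALT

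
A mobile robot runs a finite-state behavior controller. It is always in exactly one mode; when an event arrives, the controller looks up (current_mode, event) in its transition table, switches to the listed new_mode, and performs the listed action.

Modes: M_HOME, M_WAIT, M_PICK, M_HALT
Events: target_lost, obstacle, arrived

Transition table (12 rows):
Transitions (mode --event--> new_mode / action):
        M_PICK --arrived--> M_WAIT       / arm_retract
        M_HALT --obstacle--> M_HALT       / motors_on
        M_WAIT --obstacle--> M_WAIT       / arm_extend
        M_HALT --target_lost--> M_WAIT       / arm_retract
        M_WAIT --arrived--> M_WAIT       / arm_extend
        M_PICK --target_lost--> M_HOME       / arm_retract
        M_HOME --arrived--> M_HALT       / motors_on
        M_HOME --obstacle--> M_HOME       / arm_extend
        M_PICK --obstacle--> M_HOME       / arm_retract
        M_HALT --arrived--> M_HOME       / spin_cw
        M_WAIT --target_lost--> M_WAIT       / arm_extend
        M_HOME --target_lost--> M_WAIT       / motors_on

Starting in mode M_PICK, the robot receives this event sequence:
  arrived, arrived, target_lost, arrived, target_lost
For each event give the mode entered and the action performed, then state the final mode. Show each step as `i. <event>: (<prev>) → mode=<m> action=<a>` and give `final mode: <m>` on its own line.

1. arrived: (M_PICK) → mode=M_WAIT action=arm_retract
2. arrived: (M_WAIT) → mode=M_WAIT action=arm_extend
3. target_lost: (M_WAIT) → mode=M_WAIT action=arm_extend
4. arrived: (M_WAIT) → mode=M_WAIT action=arm_extend
5. target_lost: (M_WAIT) → mode=M_WAIT action=arm_extend

final mode: M_WAIT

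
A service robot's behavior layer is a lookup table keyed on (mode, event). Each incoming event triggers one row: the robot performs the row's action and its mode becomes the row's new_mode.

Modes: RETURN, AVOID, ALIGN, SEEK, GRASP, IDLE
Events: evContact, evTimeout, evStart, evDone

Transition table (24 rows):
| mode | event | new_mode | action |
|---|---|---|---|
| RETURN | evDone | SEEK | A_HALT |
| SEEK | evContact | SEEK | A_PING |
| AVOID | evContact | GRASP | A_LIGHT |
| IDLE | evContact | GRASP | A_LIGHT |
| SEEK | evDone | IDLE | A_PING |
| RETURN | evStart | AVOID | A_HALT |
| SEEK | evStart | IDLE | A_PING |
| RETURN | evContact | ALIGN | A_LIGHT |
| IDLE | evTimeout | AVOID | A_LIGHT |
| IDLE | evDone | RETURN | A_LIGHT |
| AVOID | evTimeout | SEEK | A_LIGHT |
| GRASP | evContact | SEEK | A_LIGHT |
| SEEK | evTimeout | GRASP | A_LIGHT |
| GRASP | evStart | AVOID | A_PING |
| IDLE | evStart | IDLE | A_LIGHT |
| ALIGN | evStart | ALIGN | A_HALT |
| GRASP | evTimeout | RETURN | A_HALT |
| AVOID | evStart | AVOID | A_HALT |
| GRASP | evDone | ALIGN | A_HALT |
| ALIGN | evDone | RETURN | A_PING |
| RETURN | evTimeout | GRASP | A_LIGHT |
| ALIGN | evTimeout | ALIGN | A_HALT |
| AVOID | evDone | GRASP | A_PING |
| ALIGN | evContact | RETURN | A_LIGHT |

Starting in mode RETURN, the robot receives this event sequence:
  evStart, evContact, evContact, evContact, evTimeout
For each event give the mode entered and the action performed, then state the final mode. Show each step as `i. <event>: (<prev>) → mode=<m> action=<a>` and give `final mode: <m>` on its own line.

final mode: GRASP

1. evStart: (RETURN) → mode=AVOID action=A_HALT
2. evContact: (AVOID) → mode=GRASP action=A_LIGHT
3. evContact: (GRASP) → mode=SEEK action=A_LIGHT
4. evContact: (SEEK) → mode=SEEK action=A_PING
5. evTimeout: (SEEK) → mode=GRASP action=A_LIGHT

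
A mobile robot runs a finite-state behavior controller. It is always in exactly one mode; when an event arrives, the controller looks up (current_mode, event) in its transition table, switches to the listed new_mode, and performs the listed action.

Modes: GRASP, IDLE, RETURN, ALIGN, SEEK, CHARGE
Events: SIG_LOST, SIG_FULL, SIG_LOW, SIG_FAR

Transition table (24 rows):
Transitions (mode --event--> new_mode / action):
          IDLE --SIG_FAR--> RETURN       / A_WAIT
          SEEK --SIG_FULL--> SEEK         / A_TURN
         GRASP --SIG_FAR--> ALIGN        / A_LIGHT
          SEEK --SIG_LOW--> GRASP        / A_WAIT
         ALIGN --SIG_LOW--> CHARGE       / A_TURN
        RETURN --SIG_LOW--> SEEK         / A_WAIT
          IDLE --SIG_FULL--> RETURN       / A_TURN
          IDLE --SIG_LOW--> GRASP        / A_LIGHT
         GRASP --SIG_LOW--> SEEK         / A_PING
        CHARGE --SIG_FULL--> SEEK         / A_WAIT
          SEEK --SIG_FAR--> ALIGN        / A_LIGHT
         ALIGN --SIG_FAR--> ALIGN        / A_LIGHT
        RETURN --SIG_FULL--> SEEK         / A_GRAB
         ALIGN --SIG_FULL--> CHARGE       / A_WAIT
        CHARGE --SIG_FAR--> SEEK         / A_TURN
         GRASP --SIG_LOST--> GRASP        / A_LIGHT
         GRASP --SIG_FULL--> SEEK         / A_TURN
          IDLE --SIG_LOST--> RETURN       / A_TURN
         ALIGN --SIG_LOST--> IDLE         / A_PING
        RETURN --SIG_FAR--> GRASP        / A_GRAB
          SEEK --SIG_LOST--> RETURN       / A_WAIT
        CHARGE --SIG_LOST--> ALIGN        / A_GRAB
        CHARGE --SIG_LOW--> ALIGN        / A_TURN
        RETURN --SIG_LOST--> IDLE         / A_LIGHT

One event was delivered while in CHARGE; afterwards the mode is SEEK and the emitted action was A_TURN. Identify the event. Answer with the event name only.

SIG_FAR

try SIG_LOST: (CHARGE, SIG_LOST) → (ALIGN, A_GRAB)
try SIG_FULL: (CHARGE, SIG_FULL) → (SEEK, A_WAIT)
try SIG_LOW: (CHARGE, SIG_LOW) → (ALIGN, A_TURN)
try SIG_FAR: (CHARGE, SIG_FAR) → (SEEK, A_TURN)  ← matches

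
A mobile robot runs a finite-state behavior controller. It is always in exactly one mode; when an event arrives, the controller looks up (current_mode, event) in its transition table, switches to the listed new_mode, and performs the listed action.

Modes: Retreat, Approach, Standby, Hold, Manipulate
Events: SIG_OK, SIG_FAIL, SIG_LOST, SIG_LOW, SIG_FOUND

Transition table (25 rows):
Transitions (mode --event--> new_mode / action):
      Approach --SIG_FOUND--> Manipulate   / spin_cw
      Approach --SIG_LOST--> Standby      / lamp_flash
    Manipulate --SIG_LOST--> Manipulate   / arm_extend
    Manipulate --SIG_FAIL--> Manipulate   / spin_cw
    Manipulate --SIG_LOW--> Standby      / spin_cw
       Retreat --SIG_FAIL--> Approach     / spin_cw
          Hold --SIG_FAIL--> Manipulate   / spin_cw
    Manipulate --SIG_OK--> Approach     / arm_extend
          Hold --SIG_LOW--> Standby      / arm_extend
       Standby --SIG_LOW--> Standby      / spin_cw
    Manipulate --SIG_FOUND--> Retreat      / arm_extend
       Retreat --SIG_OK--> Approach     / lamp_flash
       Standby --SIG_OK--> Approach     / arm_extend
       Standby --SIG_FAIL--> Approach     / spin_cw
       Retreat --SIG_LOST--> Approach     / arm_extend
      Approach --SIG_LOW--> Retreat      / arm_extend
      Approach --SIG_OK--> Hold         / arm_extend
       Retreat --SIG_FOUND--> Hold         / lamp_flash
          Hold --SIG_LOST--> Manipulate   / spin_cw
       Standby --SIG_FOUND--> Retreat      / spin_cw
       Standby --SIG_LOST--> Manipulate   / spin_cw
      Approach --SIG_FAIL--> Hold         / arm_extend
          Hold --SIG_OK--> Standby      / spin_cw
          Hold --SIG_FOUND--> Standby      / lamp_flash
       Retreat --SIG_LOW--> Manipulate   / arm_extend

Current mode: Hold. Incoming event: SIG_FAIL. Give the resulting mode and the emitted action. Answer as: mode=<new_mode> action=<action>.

current mode = Hold; filter table to that mode:
  (Hold, SIG_FAIL) → (Manipulate, spin_cw)  ← event matches
  (Hold, SIG_LOW) → (Standby, arm_extend)
  (Hold, SIG_LOST) → (Manipulate, spin_cw)
  (Hold, SIG_OK) → (Standby, spin_cw)
  (Hold, SIG_FOUND) → (Standby, lamp_flash)
event = SIG_FAIL selects (Manipulate, spin_cw)

mode=Manipulate action=spin_cw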